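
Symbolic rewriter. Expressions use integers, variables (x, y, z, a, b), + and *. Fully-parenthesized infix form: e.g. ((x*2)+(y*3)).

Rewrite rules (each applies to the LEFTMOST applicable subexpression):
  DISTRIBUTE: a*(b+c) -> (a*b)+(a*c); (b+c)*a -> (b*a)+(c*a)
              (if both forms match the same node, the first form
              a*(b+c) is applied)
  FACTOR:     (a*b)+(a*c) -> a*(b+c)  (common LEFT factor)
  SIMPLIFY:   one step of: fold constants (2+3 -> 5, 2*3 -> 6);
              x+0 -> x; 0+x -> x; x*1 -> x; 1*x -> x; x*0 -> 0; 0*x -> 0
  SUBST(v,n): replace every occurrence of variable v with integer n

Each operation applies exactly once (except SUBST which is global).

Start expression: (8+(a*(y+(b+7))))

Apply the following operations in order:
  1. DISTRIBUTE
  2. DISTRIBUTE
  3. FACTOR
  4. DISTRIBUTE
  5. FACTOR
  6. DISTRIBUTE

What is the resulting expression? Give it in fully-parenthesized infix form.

Answer: (8+((a*y)+((a*b)+(a*7))))

Derivation:
Start: (8+(a*(y+(b+7))))
Apply DISTRIBUTE at R (target: (a*(y+(b+7)))): (8+(a*(y+(b+7)))) -> (8+((a*y)+(a*(b+7))))
Apply DISTRIBUTE at RR (target: (a*(b+7))): (8+((a*y)+(a*(b+7)))) -> (8+((a*y)+((a*b)+(a*7))))
Apply FACTOR at RR (target: ((a*b)+(a*7))): (8+((a*y)+((a*b)+(a*7)))) -> (8+((a*y)+(a*(b+7))))
Apply DISTRIBUTE at RR (target: (a*(b+7))): (8+((a*y)+(a*(b+7)))) -> (8+((a*y)+((a*b)+(a*7))))
Apply FACTOR at RR (target: ((a*b)+(a*7))): (8+((a*y)+((a*b)+(a*7)))) -> (8+((a*y)+(a*(b+7))))
Apply DISTRIBUTE at RR (target: (a*(b+7))): (8+((a*y)+(a*(b+7)))) -> (8+((a*y)+((a*b)+(a*7))))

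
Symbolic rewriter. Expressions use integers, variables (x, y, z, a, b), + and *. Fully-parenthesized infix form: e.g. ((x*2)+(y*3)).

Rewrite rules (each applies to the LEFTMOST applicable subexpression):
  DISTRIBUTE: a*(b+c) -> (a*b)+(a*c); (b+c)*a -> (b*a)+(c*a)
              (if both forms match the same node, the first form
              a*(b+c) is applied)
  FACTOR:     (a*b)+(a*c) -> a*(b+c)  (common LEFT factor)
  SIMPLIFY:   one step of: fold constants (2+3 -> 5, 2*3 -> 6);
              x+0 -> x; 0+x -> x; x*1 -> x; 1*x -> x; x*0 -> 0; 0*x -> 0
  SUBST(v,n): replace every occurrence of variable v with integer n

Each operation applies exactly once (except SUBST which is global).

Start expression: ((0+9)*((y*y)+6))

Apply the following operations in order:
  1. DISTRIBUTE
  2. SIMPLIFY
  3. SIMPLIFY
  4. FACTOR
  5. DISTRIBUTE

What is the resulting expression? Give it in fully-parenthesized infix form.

Start: ((0+9)*((y*y)+6))
Apply DISTRIBUTE at root (target: ((0+9)*((y*y)+6))): ((0+9)*((y*y)+6)) -> (((0+9)*(y*y))+((0+9)*6))
Apply SIMPLIFY at LL (target: (0+9)): (((0+9)*(y*y))+((0+9)*6)) -> ((9*(y*y))+((0+9)*6))
Apply SIMPLIFY at RL (target: (0+9)): ((9*(y*y))+((0+9)*6)) -> ((9*(y*y))+(9*6))
Apply FACTOR at root (target: ((9*(y*y))+(9*6))): ((9*(y*y))+(9*6)) -> (9*((y*y)+6))
Apply DISTRIBUTE at root (target: (9*((y*y)+6))): (9*((y*y)+6)) -> ((9*(y*y))+(9*6))

Answer: ((9*(y*y))+(9*6))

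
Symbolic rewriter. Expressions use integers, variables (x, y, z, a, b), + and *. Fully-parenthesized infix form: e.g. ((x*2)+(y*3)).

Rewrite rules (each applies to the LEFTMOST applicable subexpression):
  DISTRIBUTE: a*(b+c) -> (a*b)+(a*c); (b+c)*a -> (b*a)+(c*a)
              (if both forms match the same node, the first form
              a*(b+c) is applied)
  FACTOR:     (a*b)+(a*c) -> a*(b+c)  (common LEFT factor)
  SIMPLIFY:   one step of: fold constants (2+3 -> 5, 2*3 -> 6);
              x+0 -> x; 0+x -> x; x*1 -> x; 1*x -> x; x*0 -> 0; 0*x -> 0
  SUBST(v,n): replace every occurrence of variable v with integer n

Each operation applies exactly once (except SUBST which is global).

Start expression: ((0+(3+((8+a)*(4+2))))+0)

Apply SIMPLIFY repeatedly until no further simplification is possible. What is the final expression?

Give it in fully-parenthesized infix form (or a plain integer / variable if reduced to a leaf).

Start: ((0+(3+((8+a)*(4+2))))+0)
Step 1: at root: ((0+(3+((8+a)*(4+2))))+0) -> (0+(3+((8+a)*(4+2)))); overall: ((0+(3+((8+a)*(4+2))))+0) -> (0+(3+((8+a)*(4+2))))
Step 2: at root: (0+(3+((8+a)*(4+2)))) -> (3+((8+a)*(4+2))); overall: (0+(3+((8+a)*(4+2)))) -> (3+((8+a)*(4+2)))
Step 3: at RR: (4+2) -> 6; overall: (3+((8+a)*(4+2))) -> (3+((8+a)*6))
Fixed point: (3+((8+a)*6))

Answer: (3+((8+a)*6))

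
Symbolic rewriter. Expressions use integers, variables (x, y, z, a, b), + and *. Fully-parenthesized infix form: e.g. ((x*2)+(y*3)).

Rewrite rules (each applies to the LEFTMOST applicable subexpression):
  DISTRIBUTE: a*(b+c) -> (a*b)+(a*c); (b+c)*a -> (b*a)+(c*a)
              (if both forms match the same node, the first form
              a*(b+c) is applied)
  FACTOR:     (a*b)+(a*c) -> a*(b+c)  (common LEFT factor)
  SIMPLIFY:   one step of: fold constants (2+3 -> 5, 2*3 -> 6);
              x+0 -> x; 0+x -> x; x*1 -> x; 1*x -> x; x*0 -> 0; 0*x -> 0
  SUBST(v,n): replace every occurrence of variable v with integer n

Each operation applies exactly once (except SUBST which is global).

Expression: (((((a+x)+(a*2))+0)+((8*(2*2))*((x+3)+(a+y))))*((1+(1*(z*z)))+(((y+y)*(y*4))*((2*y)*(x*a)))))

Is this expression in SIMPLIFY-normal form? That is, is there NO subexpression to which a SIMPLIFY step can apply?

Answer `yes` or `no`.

Answer: no

Derivation:
Expression: (((((a+x)+(a*2))+0)+((8*(2*2))*((x+3)+(a+y))))*((1+(1*(z*z)))+(((y+y)*(y*4))*((2*y)*(x*a)))))
Scanning for simplifiable subexpressions (pre-order)...
  at root: (((((a+x)+(a*2))+0)+((8*(2*2))*((x+3)+(a+y))))*((1+(1*(z*z)))+(((y+y)*(y*4))*((2*y)*(x*a))))) (not simplifiable)
  at L: ((((a+x)+(a*2))+0)+((8*(2*2))*((x+3)+(a+y)))) (not simplifiable)
  at LL: (((a+x)+(a*2))+0) (SIMPLIFIABLE)
  at LLL: ((a+x)+(a*2)) (not simplifiable)
  at LLLL: (a+x) (not simplifiable)
  at LLLR: (a*2) (not simplifiable)
  at LR: ((8*(2*2))*((x+3)+(a+y))) (not simplifiable)
  at LRL: (8*(2*2)) (not simplifiable)
  at LRLR: (2*2) (SIMPLIFIABLE)
  at LRR: ((x+3)+(a+y)) (not simplifiable)
  at LRRL: (x+3) (not simplifiable)
  at LRRR: (a+y) (not simplifiable)
  at R: ((1+(1*(z*z)))+(((y+y)*(y*4))*((2*y)*(x*a)))) (not simplifiable)
  at RL: (1+(1*(z*z))) (not simplifiable)
  at RLR: (1*(z*z)) (SIMPLIFIABLE)
  at RLRR: (z*z) (not simplifiable)
  at RR: (((y+y)*(y*4))*((2*y)*(x*a))) (not simplifiable)
  at RRL: ((y+y)*(y*4)) (not simplifiable)
  at RRLL: (y+y) (not simplifiable)
  at RRLR: (y*4) (not simplifiable)
  at RRR: ((2*y)*(x*a)) (not simplifiable)
  at RRRL: (2*y) (not simplifiable)
  at RRRR: (x*a) (not simplifiable)
Found simplifiable subexpr at path LL: (((a+x)+(a*2))+0)
One SIMPLIFY step would give: ((((a+x)+(a*2))+((8*(2*2))*((x+3)+(a+y))))*((1+(1*(z*z)))+(((y+y)*(y*4))*((2*y)*(x*a)))))
-> NOT in normal form.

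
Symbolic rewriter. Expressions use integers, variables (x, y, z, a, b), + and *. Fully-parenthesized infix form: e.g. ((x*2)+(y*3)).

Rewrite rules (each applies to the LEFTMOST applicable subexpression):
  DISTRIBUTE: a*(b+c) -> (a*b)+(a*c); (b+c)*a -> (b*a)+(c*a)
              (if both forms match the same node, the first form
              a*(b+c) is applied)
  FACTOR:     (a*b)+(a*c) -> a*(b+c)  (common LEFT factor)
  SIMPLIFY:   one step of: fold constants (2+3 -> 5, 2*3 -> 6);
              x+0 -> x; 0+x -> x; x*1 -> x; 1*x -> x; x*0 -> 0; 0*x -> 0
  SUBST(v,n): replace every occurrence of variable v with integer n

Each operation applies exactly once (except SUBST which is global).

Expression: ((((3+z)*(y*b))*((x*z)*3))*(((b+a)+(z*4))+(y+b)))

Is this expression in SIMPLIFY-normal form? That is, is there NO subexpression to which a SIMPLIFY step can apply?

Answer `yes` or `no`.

Answer: yes

Derivation:
Expression: ((((3+z)*(y*b))*((x*z)*3))*(((b+a)+(z*4))+(y+b)))
Scanning for simplifiable subexpressions (pre-order)...
  at root: ((((3+z)*(y*b))*((x*z)*3))*(((b+a)+(z*4))+(y+b))) (not simplifiable)
  at L: (((3+z)*(y*b))*((x*z)*3)) (not simplifiable)
  at LL: ((3+z)*(y*b)) (not simplifiable)
  at LLL: (3+z) (not simplifiable)
  at LLR: (y*b) (not simplifiable)
  at LR: ((x*z)*3) (not simplifiable)
  at LRL: (x*z) (not simplifiable)
  at R: (((b+a)+(z*4))+(y+b)) (not simplifiable)
  at RL: ((b+a)+(z*4)) (not simplifiable)
  at RLL: (b+a) (not simplifiable)
  at RLR: (z*4) (not simplifiable)
  at RR: (y+b) (not simplifiable)
Result: no simplifiable subexpression found -> normal form.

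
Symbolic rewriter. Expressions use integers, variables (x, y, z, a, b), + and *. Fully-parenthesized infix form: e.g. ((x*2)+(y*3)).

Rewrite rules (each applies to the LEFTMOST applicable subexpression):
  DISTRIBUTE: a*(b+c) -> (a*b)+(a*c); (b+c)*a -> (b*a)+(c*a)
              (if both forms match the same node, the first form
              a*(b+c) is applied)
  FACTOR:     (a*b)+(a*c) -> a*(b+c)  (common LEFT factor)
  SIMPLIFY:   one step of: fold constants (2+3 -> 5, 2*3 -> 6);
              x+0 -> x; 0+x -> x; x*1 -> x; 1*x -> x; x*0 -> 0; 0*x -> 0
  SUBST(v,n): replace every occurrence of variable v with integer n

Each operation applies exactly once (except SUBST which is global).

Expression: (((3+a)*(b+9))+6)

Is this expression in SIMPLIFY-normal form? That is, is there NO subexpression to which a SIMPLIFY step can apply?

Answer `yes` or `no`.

Expression: (((3+a)*(b+9))+6)
Scanning for simplifiable subexpressions (pre-order)...
  at root: (((3+a)*(b+9))+6) (not simplifiable)
  at L: ((3+a)*(b+9)) (not simplifiable)
  at LL: (3+a) (not simplifiable)
  at LR: (b+9) (not simplifiable)
Result: no simplifiable subexpression found -> normal form.

Answer: yes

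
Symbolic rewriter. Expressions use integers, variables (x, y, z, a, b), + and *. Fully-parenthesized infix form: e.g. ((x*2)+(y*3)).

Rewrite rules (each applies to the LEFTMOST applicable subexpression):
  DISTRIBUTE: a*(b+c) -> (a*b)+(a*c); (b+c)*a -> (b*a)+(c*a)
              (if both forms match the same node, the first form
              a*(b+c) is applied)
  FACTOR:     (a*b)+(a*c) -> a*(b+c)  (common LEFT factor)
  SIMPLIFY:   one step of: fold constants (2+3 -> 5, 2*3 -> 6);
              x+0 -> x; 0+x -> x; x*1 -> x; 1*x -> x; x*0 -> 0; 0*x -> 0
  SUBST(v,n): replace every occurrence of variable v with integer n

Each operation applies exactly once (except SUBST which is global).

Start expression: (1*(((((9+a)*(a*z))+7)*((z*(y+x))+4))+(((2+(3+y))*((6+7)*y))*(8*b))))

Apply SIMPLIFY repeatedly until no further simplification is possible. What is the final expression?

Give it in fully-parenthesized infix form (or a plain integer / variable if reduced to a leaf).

Start: (1*(((((9+a)*(a*z))+7)*((z*(y+x))+4))+(((2+(3+y))*((6+7)*y))*(8*b))))
Step 1: at root: (1*(((((9+a)*(a*z))+7)*((z*(y+x))+4))+(((2+(3+y))*((6+7)*y))*(8*b)))) -> (((((9+a)*(a*z))+7)*((z*(y+x))+4))+(((2+(3+y))*((6+7)*y))*(8*b))); overall: (1*(((((9+a)*(a*z))+7)*((z*(y+x))+4))+(((2+(3+y))*((6+7)*y))*(8*b)))) -> (((((9+a)*(a*z))+7)*((z*(y+x))+4))+(((2+(3+y))*((6+7)*y))*(8*b)))
Step 2: at RLRL: (6+7) -> 13; overall: (((((9+a)*(a*z))+7)*((z*(y+x))+4))+(((2+(3+y))*((6+7)*y))*(8*b))) -> (((((9+a)*(a*z))+7)*((z*(y+x))+4))+(((2+(3+y))*(13*y))*(8*b)))
Fixed point: (((((9+a)*(a*z))+7)*((z*(y+x))+4))+(((2+(3+y))*(13*y))*(8*b)))

Answer: (((((9+a)*(a*z))+7)*((z*(y+x))+4))+(((2+(3+y))*(13*y))*(8*b)))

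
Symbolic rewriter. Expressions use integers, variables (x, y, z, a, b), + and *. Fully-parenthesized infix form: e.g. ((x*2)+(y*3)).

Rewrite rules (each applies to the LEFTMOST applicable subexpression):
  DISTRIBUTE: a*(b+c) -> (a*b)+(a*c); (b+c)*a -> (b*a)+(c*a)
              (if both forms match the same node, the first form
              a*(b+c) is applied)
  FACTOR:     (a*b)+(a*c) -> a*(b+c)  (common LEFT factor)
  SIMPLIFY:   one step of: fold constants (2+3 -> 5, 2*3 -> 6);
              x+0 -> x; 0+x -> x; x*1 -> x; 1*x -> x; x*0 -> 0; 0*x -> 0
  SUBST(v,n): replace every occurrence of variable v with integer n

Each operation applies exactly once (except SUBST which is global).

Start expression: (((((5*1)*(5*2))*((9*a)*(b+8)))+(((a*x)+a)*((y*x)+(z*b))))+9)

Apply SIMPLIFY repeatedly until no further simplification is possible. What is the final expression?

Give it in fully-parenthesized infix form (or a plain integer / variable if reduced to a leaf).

Answer: (((50*((9*a)*(b+8)))+(((a*x)+a)*((y*x)+(z*b))))+9)

Derivation:
Start: (((((5*1)*(5*2))*((9*a)*(b+8)))+(((a*x)+a)*((y*x)+(z*b))))+9)
Step 1: at LLLL: (5*1) -> 5; overall: (((((5*1)*(5*2))*((9*a)*(b+8)))+(((a*x)+a)*((y*x)+(z*b))))+9) -> ((((5*(5*2))*((9*a)*(b+8)))+(((a*x)+a)*((y*x)+(z*b))))+9)
Step 2: at LLLR: (5*2) -> 10; overall: ((((5*(5*2))*((9*a)*(b+8)))+(((a*x)+a)*((y*x)+(z*b))))+9) -> ((((5*10)*((9*a)*(b+8)))+(((a*x)+a)*((y*x)+(z*b))))+9)
Step 3: at LLL: (5*10) -> 50; overall: ((((5*10)*((9*a)*(b+8)))+(((a*x)+a)*((y*x)+(z*b))))+9) -> (((50*((9*a)*(b+8)))+(((a*x)+a)*((y*x)+(z*b))))+9)
Fixed point: (((50*((9*a)*(b+8)))+(((a*x)+a)*((y*x)+(z*b))))+9)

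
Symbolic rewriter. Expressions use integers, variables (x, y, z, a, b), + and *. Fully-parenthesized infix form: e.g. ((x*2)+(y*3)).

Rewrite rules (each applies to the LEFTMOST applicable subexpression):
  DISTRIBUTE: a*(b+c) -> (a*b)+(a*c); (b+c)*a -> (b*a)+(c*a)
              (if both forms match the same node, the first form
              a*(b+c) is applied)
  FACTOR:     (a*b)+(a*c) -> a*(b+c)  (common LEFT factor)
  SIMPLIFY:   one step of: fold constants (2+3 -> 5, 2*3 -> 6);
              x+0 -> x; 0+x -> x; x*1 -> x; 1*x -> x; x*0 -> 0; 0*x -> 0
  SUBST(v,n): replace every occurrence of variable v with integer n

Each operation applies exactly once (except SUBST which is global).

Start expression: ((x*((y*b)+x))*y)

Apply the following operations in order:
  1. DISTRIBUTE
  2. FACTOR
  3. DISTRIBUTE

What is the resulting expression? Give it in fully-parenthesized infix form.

Start: ((x*((y*b)+x))*y)
Apply DISTRIBUTE at L (target: (x*((y*b)+x))): ((x*((y*b)+x))*y) -> (((x*(y*b))+(x*x))*y)
Apply FACTOR at L (target: ((x*(y*b))+(x*x))): (((x*(y*b))+(x*x))*y) -> ((x*((y*b)+x))*y)
Apply DISTRIBUTE at L (target: (x*((y*b)+x))): ((x*((y*b)+x))*y) -> (((x*(y*b))+(x*x))*y)

Answer: (((x*(y*b))+(x*x))*y)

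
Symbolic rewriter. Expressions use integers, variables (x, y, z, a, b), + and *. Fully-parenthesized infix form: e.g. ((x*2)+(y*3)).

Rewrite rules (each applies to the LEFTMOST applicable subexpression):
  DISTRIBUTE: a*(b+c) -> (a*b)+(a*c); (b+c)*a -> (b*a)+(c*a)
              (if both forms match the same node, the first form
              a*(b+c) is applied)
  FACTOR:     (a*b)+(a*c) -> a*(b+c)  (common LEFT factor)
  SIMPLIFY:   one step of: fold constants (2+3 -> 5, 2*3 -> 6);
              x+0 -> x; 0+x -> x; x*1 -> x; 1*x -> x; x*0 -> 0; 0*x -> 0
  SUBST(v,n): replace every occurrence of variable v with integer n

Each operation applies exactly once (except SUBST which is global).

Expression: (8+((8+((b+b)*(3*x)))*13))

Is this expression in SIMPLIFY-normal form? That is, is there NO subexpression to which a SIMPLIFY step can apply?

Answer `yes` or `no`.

Answer: yes

Derivation:
Expression: (8+((8+((b+b)*(3*x)))*13))
Scanning for simplifiable subexpressions (pre-order)...
  at root: (8+((8+((b+b)*(3*x)))*13)) (not simplifiable)
  at R: ((8+((b+b)*(3*x)))*13) (not simplifiable)
  at RL: (8+((b+b)*(3*x))) (not simplifiable)
  at RLR: ((b+b)*(3*x)) (not simplifiable)
  at RLRL: (b+b) (not simplifiable)
  at RLRR: (3*x) (not simplifiable)
Result: no simplifiable subexpression found -> normal form.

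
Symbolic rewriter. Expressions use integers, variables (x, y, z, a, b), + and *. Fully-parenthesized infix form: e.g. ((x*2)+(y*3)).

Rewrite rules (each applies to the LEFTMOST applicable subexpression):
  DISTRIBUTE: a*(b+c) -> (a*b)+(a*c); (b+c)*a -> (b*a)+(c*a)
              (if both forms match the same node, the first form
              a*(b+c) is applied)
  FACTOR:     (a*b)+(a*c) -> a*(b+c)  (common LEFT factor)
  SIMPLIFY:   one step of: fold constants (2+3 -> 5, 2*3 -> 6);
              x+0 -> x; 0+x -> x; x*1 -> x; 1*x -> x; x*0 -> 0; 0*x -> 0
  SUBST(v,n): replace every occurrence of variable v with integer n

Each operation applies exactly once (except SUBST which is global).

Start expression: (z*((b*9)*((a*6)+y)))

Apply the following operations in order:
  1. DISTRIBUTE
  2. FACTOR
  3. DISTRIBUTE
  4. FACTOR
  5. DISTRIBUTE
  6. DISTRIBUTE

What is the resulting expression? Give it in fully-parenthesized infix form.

Start: (z*((b*9)*((a*6)+y)))
Apply DISTRIBUTE at R (target: ((b*9)*((a*6)+y))): (z*((b*9)*((a*6)+y))) -> (z*(((b*9)*(a*6))+((b*9)*y)))
Apply FACTOR at R (target: (((b*9)*(a*6))+((b*9)*y))): (z*(((b*9)*(a*6))+((b*9)*y))) -> (z*((b*9)*((a*6)+y)))
Apply DISTRIBUTE at R (target: ((b*9)*((a*6)+y))): (z*((b*9)*((a*6)+y))) -> (z*(((b*9)*(a*6))+((b*9)*y)))
Apply FACTOR at R (target: (((b*9)*(a*6))+((b*9)*y))): (z*(((b*9)*(a*6))+((b*9)*y))) -> (z*((b*9)*((a*6)+y)))
Apply DISTRIBUTE at R (target: ((b*9)*((a*6)+y))): (z*((b*9)*((a*6)+y))) -> (z*(((b*9)*(a*6))+((b*9)*y)))
Apply DISTRIBUTE at root (target: (z*(((b*9)*(a*6))+((b*9)*y)))): (z*(((b*9)*(a*6))+((b*9)*y))) -> ((z*((b*9)*(a*6)))+(z*((b*9)*y)))

Answer: ((z*((b*9)*(a*6)))+(z*((b*9)*y)))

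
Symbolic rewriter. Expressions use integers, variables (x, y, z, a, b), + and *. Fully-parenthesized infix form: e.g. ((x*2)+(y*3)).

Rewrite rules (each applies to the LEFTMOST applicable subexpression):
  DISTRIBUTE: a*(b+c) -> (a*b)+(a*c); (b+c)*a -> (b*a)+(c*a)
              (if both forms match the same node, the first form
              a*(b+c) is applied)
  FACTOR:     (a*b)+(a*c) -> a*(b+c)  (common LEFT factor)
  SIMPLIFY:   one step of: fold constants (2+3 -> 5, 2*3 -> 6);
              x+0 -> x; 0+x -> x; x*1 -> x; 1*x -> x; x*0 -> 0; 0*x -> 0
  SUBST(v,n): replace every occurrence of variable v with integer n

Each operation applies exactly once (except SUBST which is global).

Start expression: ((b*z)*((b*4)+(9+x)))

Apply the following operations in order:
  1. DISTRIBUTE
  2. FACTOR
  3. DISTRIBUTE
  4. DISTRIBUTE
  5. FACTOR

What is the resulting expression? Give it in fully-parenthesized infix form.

Answer: (((b*z)*(b*4))+((b*z)*(9+x)))

Derivation:
Start: ((b*z)*((b*4)+(9+x)))
Apply DISTRIBUTE at root (target: ((b*z)*((b*4)+(9+x)))): ((b*z)*((b*4)+(9+x))) -> (((b*z)*(b*4))+((b*z)*(9+x)))
Apply FACTOR at root (target: (((b*z)*(b*4))+((b*z)*(9+x)))): (((b*z)*(b*4))+((b*z)*(9+x))) -> ((b*z)*((b*4)+(9+x)))
Apply DISTRIBUTE at root (target: ((b*z)*((b*4)+(9+x)))): ((b*z)*((b*4)+(9+x))) -> (((b*z)*(b*4))+((b*z)*(9+x)))
Apply DISTRIBUTE at R (target: ((b*z)*(9+x))): (((b*z)*(b*4))+((b*z)*(9+x))) -> (((b*z)*(b*4))+(((b*z)*9)+((b*z)*x)))
Apply FACTOR at R (target: (((b*z)*9)+((b*z)*x))): (((b*z)*(b*4))+(((b*z)*9)+((b*z)*x))) -> (((b*z)*(b*4))+((b*z)*(9+x)))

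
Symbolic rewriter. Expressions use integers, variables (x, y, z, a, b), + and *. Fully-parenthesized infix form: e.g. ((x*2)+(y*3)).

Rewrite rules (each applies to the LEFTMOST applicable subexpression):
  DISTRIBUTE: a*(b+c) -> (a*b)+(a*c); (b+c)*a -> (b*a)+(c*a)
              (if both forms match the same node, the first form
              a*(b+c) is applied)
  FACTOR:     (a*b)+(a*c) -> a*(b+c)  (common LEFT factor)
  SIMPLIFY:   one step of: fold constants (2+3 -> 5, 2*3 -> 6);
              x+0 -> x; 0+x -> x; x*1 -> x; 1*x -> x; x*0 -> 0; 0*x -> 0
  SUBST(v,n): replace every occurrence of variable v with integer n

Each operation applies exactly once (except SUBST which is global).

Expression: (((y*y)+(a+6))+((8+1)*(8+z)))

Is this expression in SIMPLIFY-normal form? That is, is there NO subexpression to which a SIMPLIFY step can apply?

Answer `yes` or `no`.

Answer: no

Derivation:
Expression: (((y*y)+(a+6))+((8+1)*(8+z)))
Scanning for simplifiable subexpressions (pre-order)...
  at root: (((y*y)+(a+6))+((8+1)*(8+z))) (not simplifiable)
  at L: ((y*y)+(a+6)) (not simplifiable)
  at LL: (y*y) (not simplifiable)
  at LR: (a+6) (not simplifiable)
  at R: ((8+1)*(8+z)) (not simplifiable)
  at RL: (8+1) (SIMPLIFIABLE)
  at RR: (8+z) (not simplifiable)
Found simplifiable subexpr at path RL: (8+1)
One SIMPLIFY step would give: (((y*y)+(a+6))+(9*(8+z)))
-> NOT in normal form.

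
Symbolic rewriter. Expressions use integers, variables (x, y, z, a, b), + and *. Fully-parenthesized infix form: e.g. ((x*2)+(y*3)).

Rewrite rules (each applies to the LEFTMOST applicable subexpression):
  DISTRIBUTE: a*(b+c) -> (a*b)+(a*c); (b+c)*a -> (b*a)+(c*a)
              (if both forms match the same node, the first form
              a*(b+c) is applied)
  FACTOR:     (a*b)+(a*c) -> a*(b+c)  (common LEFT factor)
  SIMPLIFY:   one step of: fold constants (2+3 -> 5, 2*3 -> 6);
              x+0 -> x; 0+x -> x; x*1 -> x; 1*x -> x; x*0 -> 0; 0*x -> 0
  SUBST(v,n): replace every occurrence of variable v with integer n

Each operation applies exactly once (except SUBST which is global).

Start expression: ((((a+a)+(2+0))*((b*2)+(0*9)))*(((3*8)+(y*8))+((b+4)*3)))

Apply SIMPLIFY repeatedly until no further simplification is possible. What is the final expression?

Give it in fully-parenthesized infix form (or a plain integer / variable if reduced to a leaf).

Answer: ((((a+a)+2)*(b*2))*((24+(y*8))+((b+4)*3)))

Derivation:
Start: ((((a+a)+(2+0))*((b*2)+(0*9)))*(((3*8)+(y*8))+((b+4)*3)))
Step 1: at LLR: (2+0) -> 2; overall: ((((a+a)+(2+0))*((b*2)+(0*9)))*(((3*8)+(y*8))+((b+4)*3))) -> ((((a+a)+2)*((b*2)+(0*9)))*(((3*8)+(y*8))+((b+4)*3)))
Step 2: at LRR: (0*9) -> 0; overall: ((((a+a)+2)*((b*2)+(0*9)))*(((3*8)+(y*8))+((b+4)*3))) -> ((((a+a)+2)*((b*2)+0))*(((3*8)+(y*8))+((b+4)*3)))
Step 3: at LR: ((b*2)+0) -> (b*2); overall: ((((a+a)+2)*((b*2)+0))*(((3*8)+(y*8))+((b+4)*3))) -> ((((a+a)+2)*(b*2))*(((3*8)+(y*8))+((b+4)*3)))
Step 4: at RLL: (3*8) -> 24; overall: ((((a+a)+2)*(b*2))*(((3*8)+(y*8))+((b+4)*3))) -> ((((a+a)+2)*(b*2))*((24+(y*8))+((b+4)*3)))
Fixed point: ((((a+a)+2)*(b*2))*((24+(y*8))+((b+4)*3)))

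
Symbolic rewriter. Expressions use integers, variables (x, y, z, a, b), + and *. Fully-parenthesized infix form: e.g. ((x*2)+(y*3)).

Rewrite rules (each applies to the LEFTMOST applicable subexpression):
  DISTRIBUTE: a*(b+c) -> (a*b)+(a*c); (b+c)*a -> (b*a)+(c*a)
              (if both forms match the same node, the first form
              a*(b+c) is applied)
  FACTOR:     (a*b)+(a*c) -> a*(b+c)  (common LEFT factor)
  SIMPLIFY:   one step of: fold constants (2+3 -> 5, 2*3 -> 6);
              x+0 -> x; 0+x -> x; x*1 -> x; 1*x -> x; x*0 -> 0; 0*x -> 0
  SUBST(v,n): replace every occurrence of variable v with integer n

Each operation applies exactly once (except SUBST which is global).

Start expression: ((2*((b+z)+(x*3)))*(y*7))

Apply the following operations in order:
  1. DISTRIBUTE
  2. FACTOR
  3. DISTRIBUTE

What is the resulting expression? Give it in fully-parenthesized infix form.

Start: ((2*((b+z)+(x*3)))*(y*7))
Apply DISTRIBUTE at L (target: (2*((b+z)+(x*3)))): ((2*((b+z)+(x*3)))*(y*7)) -> (((2*(b+z))+(2*(x*3)))*(y*7))
Apply FACTOR at L (target: ((2*(b+z))+(2*(x*3)))): (((2*(b+z))+(2*(x*3)))*(y*7)) -> ((2*((b+z)+(x*3)))*(y*7))
Apply DISTRIBUTE at L (target: (2*((b+z)+(x*3)))): ((2*((b+z)+(x*3)))*(y*7)) -> (((2*(b+z))+(2*(x*3)))*(y*7))

Answer: (((2*(b+z))+(2*(x*3)))*(y*7))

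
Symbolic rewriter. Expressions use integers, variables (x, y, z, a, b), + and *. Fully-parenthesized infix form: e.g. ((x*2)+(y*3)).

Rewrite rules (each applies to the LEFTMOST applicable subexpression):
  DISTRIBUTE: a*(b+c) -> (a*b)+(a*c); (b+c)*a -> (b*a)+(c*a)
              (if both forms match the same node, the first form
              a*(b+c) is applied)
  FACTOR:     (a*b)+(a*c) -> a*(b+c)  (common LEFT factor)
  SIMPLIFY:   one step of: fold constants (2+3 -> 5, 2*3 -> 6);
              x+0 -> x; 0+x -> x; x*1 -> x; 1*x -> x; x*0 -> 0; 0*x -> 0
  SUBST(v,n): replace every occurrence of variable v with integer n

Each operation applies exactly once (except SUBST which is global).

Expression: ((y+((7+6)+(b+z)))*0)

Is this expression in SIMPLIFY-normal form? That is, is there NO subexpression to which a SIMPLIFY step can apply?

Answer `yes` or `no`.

Expression: ((y+((7+6)+(b+z)))*0)
Scanning for simplifiable subexpressions (pre-order)...
  at root: ((y+((7+6)+(b+z)))*0) (SIMPLIFIABLE)
  at L: (y+((7+6)+(b+z))) (not simplifiable)
  at LR: ((7+6)+(b+z)) (not simplifiable)
  at LRL: (7+6) (SIMPLIFIABLE)
  at LRR: (b+z) (not simplifiable)
Found simplifiable subexpr at path root: ((y+((7+6)+(b+z)))*0)
One SIMPLIFY step would give: 0
-> NOT in normal form.

Answer: no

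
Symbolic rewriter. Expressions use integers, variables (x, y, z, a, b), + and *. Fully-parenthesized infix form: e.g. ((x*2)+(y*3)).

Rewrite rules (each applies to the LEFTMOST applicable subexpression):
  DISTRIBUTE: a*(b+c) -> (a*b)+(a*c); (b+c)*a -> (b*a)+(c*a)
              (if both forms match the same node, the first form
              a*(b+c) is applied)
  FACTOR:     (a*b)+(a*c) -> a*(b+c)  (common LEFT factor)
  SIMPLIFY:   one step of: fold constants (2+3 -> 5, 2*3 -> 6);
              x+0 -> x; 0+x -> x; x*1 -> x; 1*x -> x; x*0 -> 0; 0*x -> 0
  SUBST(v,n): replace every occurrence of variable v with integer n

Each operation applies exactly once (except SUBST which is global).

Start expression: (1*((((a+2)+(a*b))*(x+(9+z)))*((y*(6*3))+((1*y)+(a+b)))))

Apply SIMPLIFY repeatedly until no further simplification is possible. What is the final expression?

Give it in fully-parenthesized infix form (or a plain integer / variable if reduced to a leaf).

Start: (1*((((a+2)+(a*b))*(x+(9+z)))*((y*(6*3))+((1*y)+(a+b)))))
Step 1: at root: (1*((((a+2)+(a*b))*(x+(9+z)))*((y*(6*3))+((1*y)+(a+b))))) -> ((((a+2)+(a*b))*(x+(9+z)))*((y*(6*3))+((1*y)+(a+b)))); overall: (1*((((a+2)+(a*b))*(x+(9+z)))*((y*(6*3))+((1*y)+(a+b))))) -> ((((a+2)+(a*b))*(x+(9+z)))*((y*(6*3))+((1*y)+(a+b))))
Step 2: at RLR: (6*3) -> 18; overall: ((((a+2)+(a*b))*(x+(9+z)))*((y*(6*3))+((1*y)+(a+b)))) -> ((((a+2)+(a*b))*(x+(9+z)))*((y*18)+((1*y)+(a+b))))
Step 3: at RRL: (1*y) -> y; overall: ((((a+2)+(a*b))*(x+(9+z)))*((y*18)+((1*y)+(a+b)))) -> ((((a+2)+(a*b))*(x+(9+z)))*((y*18)+(y+(a+b))))
Fixed point: ((((a+2)+(a*b))*(x+(9+z)))*((y*18)+(y+(a+b))))

Answer: ((((a+2)+(a*b))*(x+(9+z)))*((y*18)+(y+(a+b))))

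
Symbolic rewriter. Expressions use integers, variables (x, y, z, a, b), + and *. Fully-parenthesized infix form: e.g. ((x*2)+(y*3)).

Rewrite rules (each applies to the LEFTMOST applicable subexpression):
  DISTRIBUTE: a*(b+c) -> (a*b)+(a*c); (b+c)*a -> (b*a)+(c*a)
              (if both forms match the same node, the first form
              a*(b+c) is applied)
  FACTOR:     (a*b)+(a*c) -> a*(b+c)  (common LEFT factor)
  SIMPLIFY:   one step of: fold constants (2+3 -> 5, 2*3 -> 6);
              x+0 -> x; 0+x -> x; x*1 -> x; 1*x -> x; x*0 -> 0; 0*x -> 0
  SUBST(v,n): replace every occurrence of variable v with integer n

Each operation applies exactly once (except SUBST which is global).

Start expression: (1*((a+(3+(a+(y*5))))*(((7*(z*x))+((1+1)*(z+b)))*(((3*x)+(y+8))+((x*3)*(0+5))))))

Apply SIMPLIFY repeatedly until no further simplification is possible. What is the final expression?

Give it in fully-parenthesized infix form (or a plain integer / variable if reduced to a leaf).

Answer: ((a+(3+(a+(y*5))))*(((7*(z*x))+(2*(z+b)))*(((3*x)+(y+8))+((x*3)*5))))

Derivation:
Start: (1*((a+(3+(a+(y*5))))*(((7*(z*x))+((1+1)*(z+b)))*(((3*x)+(y+8))+((x*3)*(0+5))))))
Step 1: at root: (1*((a+(3+(a+(y*5))))*(((7*(z*x))+((1+1)*(z+b)))*(((3*x)+(y+8))+((x*3)*(0+5)))))) -> ((a+(3+(a+(y*5))))*(((7*(z*x))+((1+1)*(z+b)))*(((3*x)+(y+8))+((x*3)*(0+5))))); overall: (1*((a+(3+(a+(y*5))))*(((7*(z*x))+((1+1)*(z+b)))*(((3*x)+(y+8))+((x*3)*(0+5)))))) -> ((a+(3+(a+(y*5))))*(((7*(z*x))+((1+1)*(z+b)))*(((3*x)+(y+8))+((x*3)*(0+5)))))
Step 2: at RLRL: (1+1) -> 2; overall: ((a+(3+(a+(y*5))))*(((7*(z*x))+((1+1)*(z+b)))*(((3*x)+(y+8))+((x*3)*(0+5))))) -> ((a+(3+(a+(y*5))))*(((7*(z*x))+(2*(z+b)))*(((3*x)+(y+8))+((x*3)*(0+5)))))
Step 3: at RRRR: (0+5) -> 5; overall: ((a+(3+(a+(y*5))))*(((7*(z*x))+(2*(z+b)))*(((3*x)+(y+8))+((x*3)*(0+5))))) -> ((a+(3+(a+(y*5))))*(((7*(z*x))+(2*(z+b)))*(((3*x)+(y+8))+((x*3)*5))))
Fixed point: ((a+(3+(a+(y*5))))*(((7*(z*x))+(2*(z+b)))*(((3*x)+(y+8))+((x*3)*5))))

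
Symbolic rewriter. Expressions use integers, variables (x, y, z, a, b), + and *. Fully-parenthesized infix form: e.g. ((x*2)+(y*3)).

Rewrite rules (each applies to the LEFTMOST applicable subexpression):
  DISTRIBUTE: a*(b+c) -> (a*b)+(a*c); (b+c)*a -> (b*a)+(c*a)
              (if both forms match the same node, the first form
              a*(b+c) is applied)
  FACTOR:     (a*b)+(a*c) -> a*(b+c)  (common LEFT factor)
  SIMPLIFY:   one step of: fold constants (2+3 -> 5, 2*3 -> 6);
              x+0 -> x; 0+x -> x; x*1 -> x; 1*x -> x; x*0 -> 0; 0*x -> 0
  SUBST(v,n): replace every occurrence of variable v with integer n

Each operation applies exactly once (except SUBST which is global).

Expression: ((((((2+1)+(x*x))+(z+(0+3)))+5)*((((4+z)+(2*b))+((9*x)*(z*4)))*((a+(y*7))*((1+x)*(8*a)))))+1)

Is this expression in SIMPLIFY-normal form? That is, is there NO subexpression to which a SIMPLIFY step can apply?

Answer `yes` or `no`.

Expression: ((((((2+1)+(x*x))+(z+(0+3)))+5)*((((4+z)+(2*b))+((9*x)*(z*4)))*((a+(y*7))*((1+x)*(8*a)))))+1)
Scanning for simplifiable subexpressions (pre-order)...
  at root: ((((((2+1)+(x*x))+(z+(0+3)))+5)*((((4+z)+(2*b))+((9*x)*(z*4)))*((a+(y*7))*((1+x)*(8*a)))))+1) (not simplifiable)
  at L: (((((2+1)+(x*x))+(z+(0+3)))+5)*((((4+z)+(2*b))+((9*x)*(z*4)))*((a+(y*7))*((1+x)*(8*a))))) (not simplifiable)
  at LL: ((((2+1)+(x*x))+(z+(0+3)))+5) (not simplifiable)
  at LLL: (((2+1)+(x*x))+(z+(0+3))) (not simplifiable)
  at LLLL: ((2+1)+(x*x)) (not simplifiable)
  at LLLLL: (2+1) (SIMPLIFIABLE)
  at LLLLR: (x*x) (not simplifiable)
  at LLLR: (z+(0+3)) (not simplifiable)
  at LLLRR: (0+3) (SIMPLIFIABLE)
  at LR: ((((4+z)+(2*b))+((9*x)*(z*4)))*((a+(y*7))*((1+x)*(8*a)))) (not simplifiable)
  at LRL: (((4+z)+(2*b))+((9*x)*(z*4))) (not simplifiable)
  at LRLL: ((4+z)+(2*b)) (not simplifiable)
  at LRLLL: (4+z) (not simplifiable)
  at LRLLR: (2*b) (not simplifiable)
  at LRLR: ((9*x)*(z*4)) (not simplifiable)
  at LRLRL: (9*x) (not simplifiable)
  at LRLRR: (z*4) (not simplifiable)
  at LRR: ((a+(y*7))*((1+x)*(8*a))) (not simplifiable)
  at LRRL: (a+(y*7)) (not simplifiable)
  at LRRLR: (y*7) (not simplifiable)
  at LRRR: ((1+x)*(8*a)) (not simplifiable)
  at LRRRL: (1+x) (not simplifiable)
  at LRRRR: (8*a) (not simplifiable)
Found simplifiable subexpr at path LLLLL: (2+1)
One SIMPLIFY step would give: (((((3+(x*x))+(z+(0+3)))+5)*((((4+z)+(2*b))+((9*x)*(z*4)))*((a+(y*7))*((1+x)*(8*a)))))+1)
-> NOT in normal form.

Answer: no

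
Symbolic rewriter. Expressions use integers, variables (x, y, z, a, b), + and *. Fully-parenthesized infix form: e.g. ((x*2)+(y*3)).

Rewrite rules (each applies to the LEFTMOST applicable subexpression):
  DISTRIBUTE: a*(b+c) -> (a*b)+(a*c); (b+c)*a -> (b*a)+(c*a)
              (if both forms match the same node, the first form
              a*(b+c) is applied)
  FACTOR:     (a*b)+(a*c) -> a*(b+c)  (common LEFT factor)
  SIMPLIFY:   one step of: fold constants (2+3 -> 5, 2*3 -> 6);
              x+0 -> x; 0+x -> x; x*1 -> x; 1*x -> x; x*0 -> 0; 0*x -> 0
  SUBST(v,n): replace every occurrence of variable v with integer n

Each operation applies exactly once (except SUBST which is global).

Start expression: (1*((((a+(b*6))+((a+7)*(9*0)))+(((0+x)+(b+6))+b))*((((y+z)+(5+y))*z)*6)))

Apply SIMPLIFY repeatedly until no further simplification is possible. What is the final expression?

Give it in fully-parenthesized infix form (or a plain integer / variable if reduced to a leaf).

Start: (1*((((a+(b*6))+((a+7)*(9*0)))+(((0+x)+(b+6))+b))*((((y+z)+(5+y))*z)*6)))
Step 1: at root: (1*((((a+(b*6))+((a+7)*(9*0)))+(((0+x)+(b+6))+b))*((((y+z)+(5+y))*z)*6))) -> ((((a+(b*6))+((a+7)*(9*0)))+(((0+x)+(b+6))+b))*((((y+z)+(5+y))*z)*6)); overall: (1*((((a+(b*6))+((a+7)*(9*0)))+(((0+x)+(b+6))+b))*((((y+z)+(5+y))*z)*6))) -> ((((a+(b*6))+((a+7)*(9*0)))+(((0+x)+(b+6))+b))*((((y+z)+(5+y))*z)*6))
Step 2: at LLRR: (9*0) -> 0; overall: ((((a+(b*6))+((a+7)*(9*0)))+(((0+x)+(b+6))+b))*((((y+z)+(5+y))*z)*6)) -> ((((a+(b*6))+((a+7)*0))+(((0+x)+(b+6))+b))*((((y+z)+(5+y))*z)*6))
Step 3: at LLR: ((a+7)*0) -> 0; overall: ((((a+(b*6))+((a+7)*0))+(((0+x)+(b+6))+b))*((((y+z)+(5+y))*z)*6)) -> ((((a+(b*6))+0)+(((0+x)+(b+6))+b))*((((y+z)+(5+y))*z)*6))
Step 4: at LL: ((a+(b*6))+0) -> (a+(b*6)); overall: ((((a+(b*6))+0)+(((0+x)+(b+6))+b))*((((y+z)+(5+y))*z)*6)) -> (((a+(b*6))+(((0+x)+(b+6))+b))*((((y+z)+(5+y))*z)*6))
Step 5: at LRLL: (0+x) -> x; overall: (((a+(b*6))+(((0+x)+(b+6))+b))*((((y+z)+(5+y))*z)*6)) -> (((a+(b*6))+((x+(b+6))+b))*((((y+z)+(5+y))*z)*6))
Fixed point: (((a+(b*6))+((x+(b+6))+b))*((((y+z)+(5+y))*z)*6))

Answer: (((a+(b*6))+((x+(b+6))+b))*((((y+z)+(5+y))*z)*6))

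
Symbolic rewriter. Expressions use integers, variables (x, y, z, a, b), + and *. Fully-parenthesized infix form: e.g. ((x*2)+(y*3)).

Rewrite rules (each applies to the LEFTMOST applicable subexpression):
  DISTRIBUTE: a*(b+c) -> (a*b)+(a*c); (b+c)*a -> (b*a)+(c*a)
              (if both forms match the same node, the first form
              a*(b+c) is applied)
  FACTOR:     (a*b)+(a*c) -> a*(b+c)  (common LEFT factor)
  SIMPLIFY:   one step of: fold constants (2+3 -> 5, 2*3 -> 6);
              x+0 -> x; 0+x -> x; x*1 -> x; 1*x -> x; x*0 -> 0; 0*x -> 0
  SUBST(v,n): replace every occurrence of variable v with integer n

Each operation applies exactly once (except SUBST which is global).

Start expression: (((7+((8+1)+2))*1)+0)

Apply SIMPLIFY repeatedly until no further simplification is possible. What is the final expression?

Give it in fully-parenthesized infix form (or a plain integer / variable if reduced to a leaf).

Answer: 18

Derivation:
Start: (((7+((8+1)+2))*1)+0)
Step 1: at root: (((7+((8+1)+2))*1)+0) -> ((7+((8+1)+2))*1); overall: (((7+((8+1)+2))*1)+0) -> ((7+((8+1)+2))*1)
Step 2: at root: ((7+((8+1)+2))*1) -> (7+((8+1)+2)); overall: ((7+((8+1)+2))*1) -> (7+((8+1)+2))
Step 3: at RL: (8+1) -> 9; overall: (7+((8+1)+2)) -> (7+(9+2))
Step 4: at R: (9+2) -> 11; overall: (7+(9+2)) -> (7+11)
Step 5: at root: (7+11) -> 18; overall: (7+11) -> 18
Fixed point: 18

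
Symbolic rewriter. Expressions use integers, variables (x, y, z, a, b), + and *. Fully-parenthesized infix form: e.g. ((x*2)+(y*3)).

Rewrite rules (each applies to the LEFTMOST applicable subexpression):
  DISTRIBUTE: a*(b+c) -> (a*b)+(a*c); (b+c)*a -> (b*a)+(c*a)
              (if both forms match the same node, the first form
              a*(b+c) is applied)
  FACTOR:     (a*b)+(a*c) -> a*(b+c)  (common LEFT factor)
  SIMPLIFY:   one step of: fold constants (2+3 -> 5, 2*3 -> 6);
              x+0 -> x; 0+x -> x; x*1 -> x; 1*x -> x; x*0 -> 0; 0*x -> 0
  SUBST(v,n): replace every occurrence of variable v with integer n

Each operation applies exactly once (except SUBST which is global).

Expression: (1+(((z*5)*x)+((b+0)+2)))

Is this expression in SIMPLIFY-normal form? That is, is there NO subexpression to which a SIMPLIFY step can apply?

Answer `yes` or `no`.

Expression: (1+(((z*5)*x)+((b+0)+2)))
Scanning for simplifiable subexpressions (pre-order)...
  at root: (1+(((z*5)*x)+((b+0)+2))) (not simplifiable)
  at R: (((z*5)*x)+((b+0)+2)) (not simplifiable)
  at RL: ((z*5)*x) (not simplifiable)
  at RLL: (z*5) (not simplifiable)
  at RR: ((b+0)+2) (not simplifiable)
  at RRL: (b+0) (SIMPLIFIABLE)
Found simplifiable subexpr at path RRL: (b+0)
One SIMPLIFY step would give: (1+(((z*5)*x)+(b+2)))
-> NOT in normal form.

Answer: no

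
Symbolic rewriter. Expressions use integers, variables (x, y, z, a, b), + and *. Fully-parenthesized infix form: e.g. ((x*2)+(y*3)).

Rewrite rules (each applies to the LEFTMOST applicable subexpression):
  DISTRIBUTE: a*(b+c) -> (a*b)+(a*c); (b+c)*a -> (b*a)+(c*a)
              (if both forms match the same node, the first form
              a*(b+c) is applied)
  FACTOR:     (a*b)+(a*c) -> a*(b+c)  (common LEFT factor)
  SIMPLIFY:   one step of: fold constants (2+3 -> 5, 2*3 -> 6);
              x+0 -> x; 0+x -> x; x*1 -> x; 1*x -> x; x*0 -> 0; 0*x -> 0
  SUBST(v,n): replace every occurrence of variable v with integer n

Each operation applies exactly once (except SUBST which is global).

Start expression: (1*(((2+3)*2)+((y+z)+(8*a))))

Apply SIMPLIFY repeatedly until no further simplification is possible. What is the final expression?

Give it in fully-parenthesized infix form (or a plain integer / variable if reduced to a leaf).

Answer: (10+((y+z)+(8*a)))

Derivation:
Start: (1*(((2+3)*2)+((y+z)+(8*a))))
Step 1: at root: (1*(((2+3)*2)+((y+z)+(8*a)))) -> (((2+3)*2)+((y+z)+(8*a))); overall: (1*(((2+3)*2)+((y+z)+(8*a)))) -> (((2+3)*2)+((y+z)+(8*a)))
Step 2: at LL: (2+3) -> 5; overall: (((2+3)*2)+((y+z)+(8*a))) -> ((5*2)+((y+z)+(8*a)))
Step 3: at L: (5*2) -> 10; overall: ((5*2)+((y+z)+(8*a))) -> (10+((y+z)+(8*a)))
Fixed point: (10+((y+z)+(8*a)))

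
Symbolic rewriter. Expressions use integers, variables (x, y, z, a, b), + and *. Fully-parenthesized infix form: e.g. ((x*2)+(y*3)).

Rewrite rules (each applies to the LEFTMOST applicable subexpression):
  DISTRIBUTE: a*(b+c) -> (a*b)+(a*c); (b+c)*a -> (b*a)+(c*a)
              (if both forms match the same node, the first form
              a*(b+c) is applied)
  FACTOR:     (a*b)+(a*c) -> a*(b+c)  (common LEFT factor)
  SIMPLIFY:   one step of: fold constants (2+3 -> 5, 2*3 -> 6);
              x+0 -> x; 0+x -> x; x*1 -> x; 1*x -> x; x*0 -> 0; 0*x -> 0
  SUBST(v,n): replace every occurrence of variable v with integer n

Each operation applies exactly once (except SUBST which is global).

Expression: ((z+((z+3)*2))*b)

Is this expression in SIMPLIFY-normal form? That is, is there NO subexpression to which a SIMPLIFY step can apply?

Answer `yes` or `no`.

Expression: ((z+((z+3)*2))*b)
Scanning for simplifiable subexpressions (pre-order)...
  at root: ((z+((z+3)*2))*b) (not simplifiable)
  at L: (z+((z+3)*2)) (not simplifiable)
  at LR: ((z+3)*2) (not simplifiable)
  at LRL: (z+3) (not simplifiable)
Result: no simplifiable subexpression found -> normal form.

Answer: yes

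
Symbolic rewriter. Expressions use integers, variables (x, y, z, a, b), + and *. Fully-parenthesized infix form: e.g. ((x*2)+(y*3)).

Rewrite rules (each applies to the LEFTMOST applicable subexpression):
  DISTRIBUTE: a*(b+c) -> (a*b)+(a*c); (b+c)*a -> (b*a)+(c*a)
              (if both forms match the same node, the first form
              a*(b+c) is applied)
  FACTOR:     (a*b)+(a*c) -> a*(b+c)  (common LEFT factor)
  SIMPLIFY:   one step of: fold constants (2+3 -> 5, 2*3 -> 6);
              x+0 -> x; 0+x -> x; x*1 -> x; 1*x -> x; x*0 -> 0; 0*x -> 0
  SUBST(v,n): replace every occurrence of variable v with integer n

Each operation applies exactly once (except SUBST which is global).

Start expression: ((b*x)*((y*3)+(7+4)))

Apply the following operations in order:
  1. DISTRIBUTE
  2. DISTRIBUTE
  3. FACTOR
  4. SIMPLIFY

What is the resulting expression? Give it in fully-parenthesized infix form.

Answer: (((b*x)*(y*3))+((b*x)*11))

Derivation:
Start: ((b*x)*((y*3)+(7+4)))
Apply DISTRIBUTE at root (target: ((b*x)*((y*3)+(7+4)))): ((b*x)*((y*3)+(7+4))) -> (((b*x)*(y*3))+((b*x)*(7+4)))
Apply DISTRIBUTE at R (target: ((b*x)*(7+4))): (((b*x)*(y*3))+((b*x)*(7+4))) -> (((b*x)*(y*3))+(((b*x)*7)+((b*x)*4)))
Apply FACTOR at R (target: (((b*x)*7)+((b*x)*4))): (((b*x)*(y*3))+(((b*x)*7)+((b*x)*4))) -> (((b*x)*(y*3))+((b*x)*(7+4)))
Apply SIMPLIFY at RR (target: (7+4)): (((b*x)*(y*3))+((b*x)*(7+4))) -> (((b*x)*(y*3))+((b*x)*11))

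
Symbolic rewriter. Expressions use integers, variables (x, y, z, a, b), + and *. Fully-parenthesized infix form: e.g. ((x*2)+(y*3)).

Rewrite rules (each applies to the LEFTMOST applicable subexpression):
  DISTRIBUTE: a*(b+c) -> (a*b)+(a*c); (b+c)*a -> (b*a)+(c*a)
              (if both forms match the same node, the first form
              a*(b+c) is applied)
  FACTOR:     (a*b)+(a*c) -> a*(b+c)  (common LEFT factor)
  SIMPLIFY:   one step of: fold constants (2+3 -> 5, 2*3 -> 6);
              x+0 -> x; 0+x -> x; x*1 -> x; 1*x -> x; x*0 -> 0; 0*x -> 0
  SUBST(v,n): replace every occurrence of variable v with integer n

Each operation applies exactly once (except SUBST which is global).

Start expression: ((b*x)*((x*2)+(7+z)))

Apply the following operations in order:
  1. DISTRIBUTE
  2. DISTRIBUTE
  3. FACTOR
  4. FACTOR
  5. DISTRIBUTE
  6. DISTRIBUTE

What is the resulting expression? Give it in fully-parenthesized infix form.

Start: ((b*x)*((x*2)+(7+z)))
Apply DISTRIBUTE at root (target: ((b*x)*((x*2)+(7+z)))): ((b*x)*((x*2)+(7+z))) -> (((b*x)*(x*2))+((b*x)*(7+z)))
Apply DISTRIBUTE at R (target: ((b*x)*(7+z))): (((b*x)*(x*2))+((b*x)*(7+z))) -> (((b*x)*(x*2))+(((b*x)*7)+((b*x)*z)))
Apply FACTOR at R (target: (((b*x)*7)+((b*x)*z))): (((b*x)*(x*2))+(((b*x)*7)+((b*x)*z))) -> (((b*x)*(x*2))+((b*x)*(7+z)))
Apply FACTOR at root (target: (((b*x)*(x*2))+((b*x)*(7+z)))): (((b*x)*(x*2))+((b*x)*(7+z))) -> ((b*x)*((x*2)+(7+z)))
Apply DISTRIBUTE at root (target: ((b*x)*((x*2)+(7+z)))): ((b*x)*((x*2)+(7+z))) -> (((b*x)*(x*2))+((b*x)*(7+z)))
Apply DISTRIBUTE at R (target: ((b*x)*(7+z))): (((b*x)*(x*2))+((b*x)*(7+z))) -> (((b*x)*(x*2))+(((b*x)*7)+((b*x)*z)))

Answer: (((b*x)*(x*2))+(((b*x)*7)+((b*x)*z)))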